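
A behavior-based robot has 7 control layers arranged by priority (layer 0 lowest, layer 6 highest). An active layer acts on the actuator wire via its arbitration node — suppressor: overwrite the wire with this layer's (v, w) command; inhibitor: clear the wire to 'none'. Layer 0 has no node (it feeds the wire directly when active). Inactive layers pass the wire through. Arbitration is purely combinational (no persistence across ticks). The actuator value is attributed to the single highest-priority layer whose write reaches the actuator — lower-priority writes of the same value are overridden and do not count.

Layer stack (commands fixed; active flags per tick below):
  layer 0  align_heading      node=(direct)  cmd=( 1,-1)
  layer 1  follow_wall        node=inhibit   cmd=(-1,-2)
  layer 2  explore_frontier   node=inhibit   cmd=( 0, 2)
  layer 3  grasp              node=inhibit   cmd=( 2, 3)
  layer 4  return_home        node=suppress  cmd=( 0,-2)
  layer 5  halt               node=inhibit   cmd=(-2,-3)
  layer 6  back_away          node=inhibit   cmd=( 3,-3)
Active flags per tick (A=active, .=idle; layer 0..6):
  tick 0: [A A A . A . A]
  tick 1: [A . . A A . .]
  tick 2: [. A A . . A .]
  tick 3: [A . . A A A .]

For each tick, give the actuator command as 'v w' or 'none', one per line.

none
0 -2
none
none

tick 0:
  [0] align_heading on; wire := (1, -1)
  [1] follow_wall on (inhibit); wire := none
  [2] explore_frontier on (inhibit); wire := none
  [3] grasp off; pass none
  [4] return_home on (suppress); wire := (0, -2)
  [5] halt off; pass (0, -2)
  [6] back_away on (inhibit); wire := none
  output none
tick 1:
  [0] align_heading on; wire := (1, -1)
  [1] follow_wall off; pass (1, -1)
  [2] explore_frontier off; pass (1, -1)
  [3] grasp on (inhibit); wire := none
  [4] return_home on (suppress); wire := (0, -2)
  [5] halt off; pass (0, -2)
  [6] back_away off; pass (0, -2)
  output (0, -2)
tick 2:
  [0] align_heading off; wire := none
  [1] follow_wall on (inhibit); wire := none
  [2] explore_frontier on (inhibit); wire := none
  [3] grasp off; pass none
  [4] return_home off; pass none
  [5] halt on (inhibit); wire := none
  [6] back_away off; pass none
  output none
tick 3:
  [0] align_heading on; wire := (1, -1)
  [1] follow_wall off; pass (1, -1)
  [2] explore_frontier off; pass (1, -1)
  [3] grasp on (inhibit); wire := none
  [4] return_home on (suppress); wire := (0, -2)
  [5] halt on (inhibit); wire := none
  [6] back_away off; pass none
  output none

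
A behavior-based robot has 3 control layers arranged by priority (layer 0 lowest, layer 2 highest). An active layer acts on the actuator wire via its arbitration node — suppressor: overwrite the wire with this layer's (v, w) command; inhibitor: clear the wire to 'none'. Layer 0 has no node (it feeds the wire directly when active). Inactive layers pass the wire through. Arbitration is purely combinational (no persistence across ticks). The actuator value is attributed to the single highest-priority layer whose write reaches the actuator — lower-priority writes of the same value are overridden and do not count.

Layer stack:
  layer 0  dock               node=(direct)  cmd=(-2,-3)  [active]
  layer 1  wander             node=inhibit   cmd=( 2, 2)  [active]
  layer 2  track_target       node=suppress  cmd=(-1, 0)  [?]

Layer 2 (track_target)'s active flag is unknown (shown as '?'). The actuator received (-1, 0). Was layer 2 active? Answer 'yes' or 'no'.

yes

If layer 2 is active=yes:
  actuator would be (-1, 0)
If layer 2 is active=no:
  actuator would be none
Observed (-1, 0), so layer 2 was active.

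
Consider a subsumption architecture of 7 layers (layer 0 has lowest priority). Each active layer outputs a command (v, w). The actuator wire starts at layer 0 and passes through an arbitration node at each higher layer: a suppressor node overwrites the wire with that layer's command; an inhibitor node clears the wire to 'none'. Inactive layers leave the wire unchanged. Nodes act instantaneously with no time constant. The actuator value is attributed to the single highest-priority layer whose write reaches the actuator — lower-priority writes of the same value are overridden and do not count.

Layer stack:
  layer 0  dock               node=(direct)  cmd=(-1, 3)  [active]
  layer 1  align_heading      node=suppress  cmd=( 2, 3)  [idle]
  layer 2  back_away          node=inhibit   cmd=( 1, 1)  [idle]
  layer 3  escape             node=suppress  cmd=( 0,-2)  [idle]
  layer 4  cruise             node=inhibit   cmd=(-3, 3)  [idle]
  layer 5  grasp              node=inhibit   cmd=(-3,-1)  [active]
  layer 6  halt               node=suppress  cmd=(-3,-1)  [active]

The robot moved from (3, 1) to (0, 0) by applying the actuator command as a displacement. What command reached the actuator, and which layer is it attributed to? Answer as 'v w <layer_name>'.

-3 -1 halt

displacement = (0, 0) − (3, 1) = (-3, -1)
layer 0 (dock) active — direct: (-1, 3)
layer 1 (align_heading) idle — unchanged: (-1, 3)
layer 2 (back_away) idle — unchanged: (-1, 3)
layer 3 (escape) idle — unchanged: (-1, 3)
layer 4 (cruise) idle — unchanged: (-1, 3)
layer 5 (grasp) active — inhibits: none
layer 6 (halt) active — suppresses: (-3, -1)
→ actuator (-3, -1) — from layer 6 (halt)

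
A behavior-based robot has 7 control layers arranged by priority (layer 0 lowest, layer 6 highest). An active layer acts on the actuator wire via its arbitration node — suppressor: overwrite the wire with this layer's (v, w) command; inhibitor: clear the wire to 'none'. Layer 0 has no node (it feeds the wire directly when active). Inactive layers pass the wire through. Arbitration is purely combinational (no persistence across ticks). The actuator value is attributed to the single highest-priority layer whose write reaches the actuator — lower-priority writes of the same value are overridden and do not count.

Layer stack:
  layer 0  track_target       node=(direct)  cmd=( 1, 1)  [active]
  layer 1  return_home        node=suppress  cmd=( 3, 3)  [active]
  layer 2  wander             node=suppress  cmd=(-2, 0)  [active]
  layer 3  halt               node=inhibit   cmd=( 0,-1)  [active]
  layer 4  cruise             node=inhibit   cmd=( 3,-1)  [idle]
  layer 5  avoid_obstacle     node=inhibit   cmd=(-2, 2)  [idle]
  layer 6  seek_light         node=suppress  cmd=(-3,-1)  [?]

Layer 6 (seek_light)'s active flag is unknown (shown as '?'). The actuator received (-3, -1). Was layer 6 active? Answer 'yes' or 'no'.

If layer 6 is active=yes:
  actuator would be (-3, -1)
If layer 6 is active=no:
  actuator would be none
Observed (-3, -1), so layer 6 was active.

yes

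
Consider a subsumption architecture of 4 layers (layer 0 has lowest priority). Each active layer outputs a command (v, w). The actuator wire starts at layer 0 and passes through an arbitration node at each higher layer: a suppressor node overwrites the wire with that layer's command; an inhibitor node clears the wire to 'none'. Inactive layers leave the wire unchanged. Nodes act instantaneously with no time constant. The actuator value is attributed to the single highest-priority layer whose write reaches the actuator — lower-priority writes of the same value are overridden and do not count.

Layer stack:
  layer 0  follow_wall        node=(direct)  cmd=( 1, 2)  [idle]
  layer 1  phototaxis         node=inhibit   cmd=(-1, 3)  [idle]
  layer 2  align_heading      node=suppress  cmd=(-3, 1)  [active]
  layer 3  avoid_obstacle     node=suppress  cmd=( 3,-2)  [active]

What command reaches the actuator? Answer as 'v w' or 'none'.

3 -2

[0] follow_wall off; wire := none
[1] phototaxis off; pass none
[2] align_heading on (suppress); wire := (-3, 1)
[3] avoid_obstacle on (suppress); wire := (3, -2)
output (3, -2)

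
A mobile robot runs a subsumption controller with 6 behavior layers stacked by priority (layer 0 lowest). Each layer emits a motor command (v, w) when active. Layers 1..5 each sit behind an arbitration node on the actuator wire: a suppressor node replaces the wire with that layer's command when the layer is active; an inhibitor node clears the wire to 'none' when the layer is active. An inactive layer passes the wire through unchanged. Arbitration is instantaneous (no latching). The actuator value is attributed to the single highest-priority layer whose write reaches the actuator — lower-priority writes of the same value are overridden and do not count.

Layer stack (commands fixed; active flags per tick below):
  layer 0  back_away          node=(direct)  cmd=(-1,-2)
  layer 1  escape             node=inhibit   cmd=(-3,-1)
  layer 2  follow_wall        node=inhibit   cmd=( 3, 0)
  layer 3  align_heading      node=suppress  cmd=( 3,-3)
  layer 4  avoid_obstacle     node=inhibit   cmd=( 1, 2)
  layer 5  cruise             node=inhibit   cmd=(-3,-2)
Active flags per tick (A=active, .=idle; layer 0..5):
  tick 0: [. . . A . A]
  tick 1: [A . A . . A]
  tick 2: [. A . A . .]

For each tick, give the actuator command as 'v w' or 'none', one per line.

none
none
3 -3

tick 0:
  L0 back_away: idle → wire = none
  L1 escape: idle → wire stays none
  L2 follow_wall: idle → wire stays none
  L3 align_heading: active, suppressor → wire = (3, -3)
  L4 avoid_obstacle: idle → wire stays (3, -3)
  L5 cruise: active, inhibitor → wire = none
  actuator = none
tick 1:
  L0 back_away: active, feeds wire = (-1, -2)
  L1 escape: idle → wire stays (-1, -2)
  L2 follow_wall: active, inhibitor → wire = none
  L3 align_heading: idle → wire stays none
  L4 avoid_obstacle: idle → wire stays none
  L5 cruise: active, inhibitor → wire = none
  actuator = none
tick 2:
  L0 back_away: idle → wire = none
  L1 escape: active, inhibitor → wire = none
  L2 follow_wall: idle → wire stays none
  L3 align_heading: active, suppressor → wire = (3, -3)
  L4 avoid_obstacle: idle → wire stays (3, -3)
  L5 cruise: idle → wire stays (3, -3)
  actuator = (3, -3)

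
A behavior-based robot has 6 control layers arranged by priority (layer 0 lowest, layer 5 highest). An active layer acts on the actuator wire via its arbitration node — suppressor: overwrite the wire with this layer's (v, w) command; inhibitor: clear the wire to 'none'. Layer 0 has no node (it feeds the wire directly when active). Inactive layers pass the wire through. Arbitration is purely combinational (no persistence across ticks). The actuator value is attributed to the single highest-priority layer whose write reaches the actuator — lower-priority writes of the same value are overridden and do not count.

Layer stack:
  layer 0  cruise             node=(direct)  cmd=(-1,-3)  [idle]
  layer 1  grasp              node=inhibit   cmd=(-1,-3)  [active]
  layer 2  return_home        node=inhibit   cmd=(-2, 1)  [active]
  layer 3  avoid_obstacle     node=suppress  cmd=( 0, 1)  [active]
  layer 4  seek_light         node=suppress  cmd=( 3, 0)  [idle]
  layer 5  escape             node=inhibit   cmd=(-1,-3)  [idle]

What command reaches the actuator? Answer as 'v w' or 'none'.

0 1

layer 0 (cruise) idle — none
layer 1 (grasp) active — inhibits: none
layer 2 (return_home) active — inhibits: none
layer 3 (avoid_obstacle) active — suppresses: (0, 1)
layer 4 (seek_light) idle — unchanged: (0, 1)
layer 5 (escape) idle — unchanged: (0, 1)
→ actuator (0, 1)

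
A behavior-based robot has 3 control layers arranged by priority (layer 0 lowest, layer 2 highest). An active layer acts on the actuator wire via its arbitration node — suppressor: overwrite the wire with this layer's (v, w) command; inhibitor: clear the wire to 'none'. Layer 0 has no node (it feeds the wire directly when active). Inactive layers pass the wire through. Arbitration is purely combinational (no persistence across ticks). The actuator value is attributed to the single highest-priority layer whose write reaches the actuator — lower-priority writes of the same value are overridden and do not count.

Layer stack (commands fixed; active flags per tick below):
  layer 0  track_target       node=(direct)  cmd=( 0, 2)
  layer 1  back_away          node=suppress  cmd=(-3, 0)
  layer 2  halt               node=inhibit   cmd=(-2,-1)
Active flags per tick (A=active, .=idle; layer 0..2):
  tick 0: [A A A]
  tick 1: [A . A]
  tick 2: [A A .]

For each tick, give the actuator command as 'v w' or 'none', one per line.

tick 0:
  layer 0 (track_target) active — direct: (0, 2)
  layer 1 (back_away) active — suppresses: (-3, 0)
  layer 2 (halt) active — inhibits: none
  → actuator none
tick 1:
  layer 0 (track_target) active — direct: (0, 2)
  layer 1 (back_away) idle — unchanged: (0, 2)
  layer 2 (halt) active — inhibits: none
  → actuator none
tick 2:
  layer 0 (track_target) active — direct: (0, 2)
  layer 1 (back_away) active — suppresses: (-3, 0)
  layer 2 (halt) idle — unchanged: (-3, 0)
  → actuator (-3, 0)

none
none
-3 0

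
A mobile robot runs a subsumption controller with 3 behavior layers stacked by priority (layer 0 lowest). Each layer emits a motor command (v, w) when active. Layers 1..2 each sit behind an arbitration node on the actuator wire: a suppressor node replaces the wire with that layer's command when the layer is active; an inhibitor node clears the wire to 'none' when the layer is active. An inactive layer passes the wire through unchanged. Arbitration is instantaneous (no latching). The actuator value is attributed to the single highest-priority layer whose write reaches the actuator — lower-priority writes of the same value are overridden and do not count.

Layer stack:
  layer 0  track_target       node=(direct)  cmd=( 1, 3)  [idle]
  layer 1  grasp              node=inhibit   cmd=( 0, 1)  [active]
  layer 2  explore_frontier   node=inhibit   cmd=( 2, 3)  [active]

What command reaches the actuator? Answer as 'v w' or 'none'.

none

L0 track_target: idle → wire = none
L1 grasp: active, inhibitor → wire = none
L2 explore_frontier: active, inhibitor → wire = none
actuator = none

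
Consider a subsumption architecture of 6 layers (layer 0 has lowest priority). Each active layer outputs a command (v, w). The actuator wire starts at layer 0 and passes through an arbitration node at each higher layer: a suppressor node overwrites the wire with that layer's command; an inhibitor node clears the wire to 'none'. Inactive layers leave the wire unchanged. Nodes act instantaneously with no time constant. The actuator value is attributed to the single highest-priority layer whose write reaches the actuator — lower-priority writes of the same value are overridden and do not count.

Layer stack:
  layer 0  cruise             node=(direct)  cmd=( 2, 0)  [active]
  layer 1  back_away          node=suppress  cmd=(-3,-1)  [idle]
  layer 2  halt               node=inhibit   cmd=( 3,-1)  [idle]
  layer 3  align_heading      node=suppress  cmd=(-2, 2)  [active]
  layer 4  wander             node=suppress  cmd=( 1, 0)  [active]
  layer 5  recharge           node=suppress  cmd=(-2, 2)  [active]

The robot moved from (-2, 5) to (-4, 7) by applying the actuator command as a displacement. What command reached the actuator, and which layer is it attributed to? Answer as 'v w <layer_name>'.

-2 2 recharge

displacement = (-4, 7) − (-2, 5) = (-2, 2)
layer 0 (cruise) active — direct: (2, 0)
layer 1 (back_away) idle — unchanged: (2, 0)
layer 2 (halt) idle — unchanged: (2, 0)
layer 3 (align_heading) active — suppresses: (-2, 2)
layer 4 (wander) active — suppresses: (1, 0)
layer 5 (recharge) active — suppresses: (-2, 2)
→ actuator (-2, 2) — from layer 5 (recharge)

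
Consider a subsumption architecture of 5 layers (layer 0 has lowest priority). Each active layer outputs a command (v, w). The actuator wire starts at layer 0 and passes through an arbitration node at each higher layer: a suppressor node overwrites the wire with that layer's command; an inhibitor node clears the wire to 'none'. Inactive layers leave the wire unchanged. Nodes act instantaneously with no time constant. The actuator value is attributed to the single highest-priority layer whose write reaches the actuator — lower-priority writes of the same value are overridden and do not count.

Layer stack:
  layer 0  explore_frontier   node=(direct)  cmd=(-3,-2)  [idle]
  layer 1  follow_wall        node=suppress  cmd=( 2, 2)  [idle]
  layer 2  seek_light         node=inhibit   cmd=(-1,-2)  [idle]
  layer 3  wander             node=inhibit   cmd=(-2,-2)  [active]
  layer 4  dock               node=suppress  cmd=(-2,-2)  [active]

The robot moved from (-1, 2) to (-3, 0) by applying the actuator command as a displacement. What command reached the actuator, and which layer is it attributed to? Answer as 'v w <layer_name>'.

-2 -2 dock

displacement = (-3, 0) − (-1, 2) = (-2, -2)
layer 0 (explore_frontier) idle — none
layer 1 (follow_wall) idle — unchanged: none
layer 2 (seek_light) idle — unchanged: none
layer 3 (wander) active — inhibits: none
layer 4 (dock) active — suppresses: (-2, -2)
→ actuator (-2, -2) — from layer 4 (dock)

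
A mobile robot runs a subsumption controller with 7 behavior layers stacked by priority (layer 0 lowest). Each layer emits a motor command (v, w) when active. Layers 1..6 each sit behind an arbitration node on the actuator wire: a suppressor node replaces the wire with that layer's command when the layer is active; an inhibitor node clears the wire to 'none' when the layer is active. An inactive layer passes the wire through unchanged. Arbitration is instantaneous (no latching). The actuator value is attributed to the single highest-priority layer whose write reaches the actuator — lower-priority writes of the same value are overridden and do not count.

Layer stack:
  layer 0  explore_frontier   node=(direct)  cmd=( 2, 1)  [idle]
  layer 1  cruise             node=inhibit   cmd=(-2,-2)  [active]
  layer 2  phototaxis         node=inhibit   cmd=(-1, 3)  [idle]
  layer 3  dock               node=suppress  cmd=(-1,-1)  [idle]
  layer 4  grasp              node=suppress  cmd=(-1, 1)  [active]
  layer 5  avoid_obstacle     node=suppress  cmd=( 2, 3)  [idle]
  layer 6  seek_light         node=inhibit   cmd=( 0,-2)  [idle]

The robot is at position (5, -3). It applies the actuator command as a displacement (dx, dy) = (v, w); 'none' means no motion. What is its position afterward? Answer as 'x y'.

layer 0 (explore_frontier) idle — none
layer 1 (cruise) active — inhibits: none
layer 2 (phototaxis) idle — unchanged: none
layer 3 (dock) idle — unchanged: none
layer 4 (grasp) active — suppresses: (-1, 1)
layer 5 (avoid_obstacle) idle — unchanged: (-1, 1)
layer 6 (seek_light) idle — unchanged: (-1, 1)
→ actuator (-1, 1)
position: (5, -3) + (-1, 1) = (4, -2)

4 -2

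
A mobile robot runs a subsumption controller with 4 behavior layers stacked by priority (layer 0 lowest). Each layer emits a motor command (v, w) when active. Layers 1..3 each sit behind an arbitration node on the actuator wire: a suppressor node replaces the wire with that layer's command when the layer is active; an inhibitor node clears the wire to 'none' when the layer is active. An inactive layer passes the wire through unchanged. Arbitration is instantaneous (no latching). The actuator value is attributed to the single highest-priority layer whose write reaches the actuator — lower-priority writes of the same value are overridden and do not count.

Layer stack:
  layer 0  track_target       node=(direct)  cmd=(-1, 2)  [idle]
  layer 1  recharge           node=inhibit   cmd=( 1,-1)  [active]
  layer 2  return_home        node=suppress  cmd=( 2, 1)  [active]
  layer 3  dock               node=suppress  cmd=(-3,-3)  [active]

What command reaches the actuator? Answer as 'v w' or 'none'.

L0 track_target: idle → wire = none
L1 recharge: active, inhibitor → wire = none
L2 return_home: active, suppressor → wire = (2, 1)
L3 dock: active, suppressor → wire = (-3, -3)
actuator = (-3, -3)

-3 -3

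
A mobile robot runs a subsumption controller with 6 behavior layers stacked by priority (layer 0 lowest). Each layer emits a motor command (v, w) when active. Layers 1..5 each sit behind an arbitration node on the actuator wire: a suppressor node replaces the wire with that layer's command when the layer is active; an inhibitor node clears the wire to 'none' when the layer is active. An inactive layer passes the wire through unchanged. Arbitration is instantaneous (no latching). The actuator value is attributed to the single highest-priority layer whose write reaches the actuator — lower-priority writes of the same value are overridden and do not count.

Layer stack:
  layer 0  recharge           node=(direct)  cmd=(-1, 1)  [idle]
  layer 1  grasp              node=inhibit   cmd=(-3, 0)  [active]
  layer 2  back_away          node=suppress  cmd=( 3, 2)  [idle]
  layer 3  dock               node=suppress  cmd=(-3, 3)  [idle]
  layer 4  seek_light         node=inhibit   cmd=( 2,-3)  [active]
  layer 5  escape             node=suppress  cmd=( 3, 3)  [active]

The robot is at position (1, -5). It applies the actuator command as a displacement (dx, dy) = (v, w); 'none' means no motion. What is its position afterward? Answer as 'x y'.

[0] recharge off; wire := none
[1] grasp on (inhibit); wire := none
[2] back_away off; pass none
[3] dock off; pass none
[4] seek_light on (inhibit); wire := none
[5] escape on (suppress); wire := (3, 3)
output (3, 3)
position: (1, -5) + (3, 3) = (4, -2)

4 -2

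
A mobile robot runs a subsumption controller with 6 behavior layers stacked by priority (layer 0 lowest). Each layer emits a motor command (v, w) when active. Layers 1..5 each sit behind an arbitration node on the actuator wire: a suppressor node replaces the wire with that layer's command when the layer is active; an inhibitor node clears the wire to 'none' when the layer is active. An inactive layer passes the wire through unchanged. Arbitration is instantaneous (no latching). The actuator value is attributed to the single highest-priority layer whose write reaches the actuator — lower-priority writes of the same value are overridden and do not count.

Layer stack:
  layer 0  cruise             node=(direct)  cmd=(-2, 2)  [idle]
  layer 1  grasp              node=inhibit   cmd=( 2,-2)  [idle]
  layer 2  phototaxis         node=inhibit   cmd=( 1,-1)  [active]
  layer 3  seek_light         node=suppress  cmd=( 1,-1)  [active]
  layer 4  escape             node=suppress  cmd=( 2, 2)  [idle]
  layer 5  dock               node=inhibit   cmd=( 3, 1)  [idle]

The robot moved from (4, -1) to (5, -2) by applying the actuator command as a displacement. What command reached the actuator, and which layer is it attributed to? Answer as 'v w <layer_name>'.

1 -1 seek_light

displacement = (5, -2) − (4, -1) = (1, -1)
layer 0 (cruise) idle — none
layer 1 (grasp) idle — unchanged: none
layer 2 (phototaxis) active — inhibits: none
layer 3 (seek_light) active — suppresses: (1, -1)
layer 4 (escape) idle — unchanged: (1, -1)
layer 5 (dock) idle — unchanged: (1, -1)
→ actuator (1, -1) — from layer 3 (seek_light)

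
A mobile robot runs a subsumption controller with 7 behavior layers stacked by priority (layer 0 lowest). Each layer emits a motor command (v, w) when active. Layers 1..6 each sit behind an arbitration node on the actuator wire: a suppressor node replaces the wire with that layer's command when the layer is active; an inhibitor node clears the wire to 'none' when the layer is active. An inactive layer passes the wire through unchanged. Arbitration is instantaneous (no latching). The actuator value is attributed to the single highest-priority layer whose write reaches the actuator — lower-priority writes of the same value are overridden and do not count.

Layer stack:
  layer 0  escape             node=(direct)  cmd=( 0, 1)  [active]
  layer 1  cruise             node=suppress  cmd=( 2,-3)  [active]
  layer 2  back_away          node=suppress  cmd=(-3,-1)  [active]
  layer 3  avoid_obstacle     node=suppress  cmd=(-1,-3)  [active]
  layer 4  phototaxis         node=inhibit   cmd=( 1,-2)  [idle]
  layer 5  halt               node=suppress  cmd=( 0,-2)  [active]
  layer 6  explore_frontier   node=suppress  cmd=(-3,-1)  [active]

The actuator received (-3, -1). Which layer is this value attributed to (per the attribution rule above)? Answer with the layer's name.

explore_frontier

layer 0 (escape) active — direct: (0, 1)
layer 1 (cruise) active — suppresses: (2, -3)
layer 2 (back_away) active — suppresses: (-3, -1)
layer 3 (avoid_obstacle) active — suppresses: (-1, -3)
layer 4 (phototaxis) idle — unchanged: (-1, -3)
layer 5 (halt) active — suppresses: (0, -2)
layer 6 (explore_frontier) active — suppresses: (-3, -1)
→ actuator (-3, -1)
last writer: layer 6 = explore_frontier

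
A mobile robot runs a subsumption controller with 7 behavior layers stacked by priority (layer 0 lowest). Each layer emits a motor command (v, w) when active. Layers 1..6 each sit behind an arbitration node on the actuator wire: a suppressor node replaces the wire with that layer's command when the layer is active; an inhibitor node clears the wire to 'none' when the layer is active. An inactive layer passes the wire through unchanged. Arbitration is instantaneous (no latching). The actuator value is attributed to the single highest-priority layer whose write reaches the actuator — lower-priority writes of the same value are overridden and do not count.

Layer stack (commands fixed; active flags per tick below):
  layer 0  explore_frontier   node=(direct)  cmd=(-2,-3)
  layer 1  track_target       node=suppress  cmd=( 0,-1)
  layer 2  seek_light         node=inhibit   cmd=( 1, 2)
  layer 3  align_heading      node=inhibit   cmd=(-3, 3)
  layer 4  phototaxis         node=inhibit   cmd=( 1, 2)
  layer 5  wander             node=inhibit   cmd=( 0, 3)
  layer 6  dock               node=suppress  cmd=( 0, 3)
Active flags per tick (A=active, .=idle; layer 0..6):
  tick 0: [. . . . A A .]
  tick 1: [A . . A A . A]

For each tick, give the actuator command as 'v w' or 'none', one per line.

none
0 3

tick 0:
  L0 explore_frontier: idle → wire = none
  L1 track_target: idle → wire stays none
  L2 seek_light: idle → wire stays none
  L3 align_heading: idle → wire stays none
  L4 phototaxis: active, inhibitor → wire = none
  L5 wander: active, inhibitor → wire = none
  L6 dock: idle → wire stays none
  actuator = none
tick 1:
  L0 explore_frontier: active, feeds wire = (-2, -3)
  L1 track_target: idle → wire stays (-2, -3)
  L2 seek_light: idle → wire stays (-2, -3)
  L3 align_heading: active, inhibitor → wire = none
  L4 phototaxis: active, inhibitor → wire = none
  L5 wander: idle → wire stays none
  L6 dock: active, suppressor → wire = (0, 3)
  actuator = (0, 3)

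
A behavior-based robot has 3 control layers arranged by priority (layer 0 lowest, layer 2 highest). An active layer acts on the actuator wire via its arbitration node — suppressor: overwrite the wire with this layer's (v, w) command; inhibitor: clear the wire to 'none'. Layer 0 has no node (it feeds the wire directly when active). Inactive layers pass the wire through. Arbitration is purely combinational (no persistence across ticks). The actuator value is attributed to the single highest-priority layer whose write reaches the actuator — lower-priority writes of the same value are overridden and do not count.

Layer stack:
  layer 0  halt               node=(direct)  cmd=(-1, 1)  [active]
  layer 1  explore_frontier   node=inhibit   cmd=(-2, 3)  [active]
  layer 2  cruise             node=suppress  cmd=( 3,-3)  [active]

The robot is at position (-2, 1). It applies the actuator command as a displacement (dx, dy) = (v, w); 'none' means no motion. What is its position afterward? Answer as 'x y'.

layer 0 (halt) active — direct: (-1, 1)
layer 1 (explore_frontier) active — inhibits: none
layer 2 (cruise) active — suppresses: (3, -3)
→ actuator (3, -3)
position: (-2, 1) + (3, -3) = (1, -2)

1 -2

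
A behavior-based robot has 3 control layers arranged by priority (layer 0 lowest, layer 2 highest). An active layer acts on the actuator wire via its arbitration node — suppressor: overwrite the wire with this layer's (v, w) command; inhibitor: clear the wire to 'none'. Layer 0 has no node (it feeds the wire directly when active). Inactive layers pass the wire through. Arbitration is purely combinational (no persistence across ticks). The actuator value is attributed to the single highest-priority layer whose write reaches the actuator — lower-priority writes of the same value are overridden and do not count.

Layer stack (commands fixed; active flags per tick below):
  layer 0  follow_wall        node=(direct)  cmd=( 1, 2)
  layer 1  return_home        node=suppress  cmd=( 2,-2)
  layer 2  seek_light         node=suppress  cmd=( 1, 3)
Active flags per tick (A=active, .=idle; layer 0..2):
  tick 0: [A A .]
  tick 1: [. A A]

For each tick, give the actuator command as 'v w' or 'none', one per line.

2 -2
1 3

tick 0:
  L0 follow_wall: active, feeds wire = (1, 2)
  L1 return_home: active, suppressor → wire = (2, -2)
  L2 seek_light: idle → wire stays (2, -2)
  actuator = (2, -2)
tick 1:
  L0 follow_wall: idle → wire = none
  L1 return_home: active, suppressor → wire = (2, -2)
  L2 seek_light: active, suppressor → wire = (1, 3)
  actuator = (1, 3)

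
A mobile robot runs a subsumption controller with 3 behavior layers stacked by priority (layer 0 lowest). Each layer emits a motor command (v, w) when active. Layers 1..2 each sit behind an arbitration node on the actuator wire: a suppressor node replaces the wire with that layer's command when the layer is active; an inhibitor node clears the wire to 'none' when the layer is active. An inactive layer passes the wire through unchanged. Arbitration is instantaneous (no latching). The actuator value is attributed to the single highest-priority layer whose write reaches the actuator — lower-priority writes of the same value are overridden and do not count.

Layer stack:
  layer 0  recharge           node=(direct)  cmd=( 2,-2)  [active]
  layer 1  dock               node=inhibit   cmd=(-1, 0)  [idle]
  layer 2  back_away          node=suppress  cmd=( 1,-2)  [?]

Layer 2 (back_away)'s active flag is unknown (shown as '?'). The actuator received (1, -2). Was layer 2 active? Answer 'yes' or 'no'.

If layer 2 is active=yes:
  actuator would be (1, -2)
If layer 2 is active=no:
  actuator would be (2, -2)
Observed (1, -2), so layer 2 was active.

yes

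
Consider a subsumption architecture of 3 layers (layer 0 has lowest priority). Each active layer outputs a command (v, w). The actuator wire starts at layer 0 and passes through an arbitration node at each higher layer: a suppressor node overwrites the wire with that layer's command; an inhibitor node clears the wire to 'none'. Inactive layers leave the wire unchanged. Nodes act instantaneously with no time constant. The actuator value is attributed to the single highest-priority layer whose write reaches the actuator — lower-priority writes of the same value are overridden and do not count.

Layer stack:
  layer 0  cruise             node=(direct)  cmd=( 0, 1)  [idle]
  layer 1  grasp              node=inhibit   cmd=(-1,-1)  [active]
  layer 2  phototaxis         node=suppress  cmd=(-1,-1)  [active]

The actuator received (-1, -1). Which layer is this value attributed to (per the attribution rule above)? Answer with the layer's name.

layer 0 (cruise) idle — none
layer 1 (grasp) active — inhibits: none
layer 2 (phototaxis) active — suppresses: (-1, -1)
→ actuator (-1, -1)
last writer: layer 2 = phototaxis

phototaxis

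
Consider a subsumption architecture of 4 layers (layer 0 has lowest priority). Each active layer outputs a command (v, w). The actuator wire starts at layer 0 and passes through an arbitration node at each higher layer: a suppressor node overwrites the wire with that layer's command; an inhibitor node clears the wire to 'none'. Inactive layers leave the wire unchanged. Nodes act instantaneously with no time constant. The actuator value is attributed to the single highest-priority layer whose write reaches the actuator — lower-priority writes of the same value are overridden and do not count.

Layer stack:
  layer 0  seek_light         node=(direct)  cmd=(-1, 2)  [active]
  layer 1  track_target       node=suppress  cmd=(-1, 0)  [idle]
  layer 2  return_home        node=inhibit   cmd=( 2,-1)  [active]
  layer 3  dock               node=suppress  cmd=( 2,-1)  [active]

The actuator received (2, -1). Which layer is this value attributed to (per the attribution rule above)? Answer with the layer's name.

L0 seek_light: active, feeds wire = (-1, 2)
L1 track_target: idle → wire stays (-1, 2)
L2 return_home: active, inhibitor → wire = none
L3 dock: active, suppressor → wire = (2, -1)
actuator = (2, -1)
last writer: layer 3 = dock

dock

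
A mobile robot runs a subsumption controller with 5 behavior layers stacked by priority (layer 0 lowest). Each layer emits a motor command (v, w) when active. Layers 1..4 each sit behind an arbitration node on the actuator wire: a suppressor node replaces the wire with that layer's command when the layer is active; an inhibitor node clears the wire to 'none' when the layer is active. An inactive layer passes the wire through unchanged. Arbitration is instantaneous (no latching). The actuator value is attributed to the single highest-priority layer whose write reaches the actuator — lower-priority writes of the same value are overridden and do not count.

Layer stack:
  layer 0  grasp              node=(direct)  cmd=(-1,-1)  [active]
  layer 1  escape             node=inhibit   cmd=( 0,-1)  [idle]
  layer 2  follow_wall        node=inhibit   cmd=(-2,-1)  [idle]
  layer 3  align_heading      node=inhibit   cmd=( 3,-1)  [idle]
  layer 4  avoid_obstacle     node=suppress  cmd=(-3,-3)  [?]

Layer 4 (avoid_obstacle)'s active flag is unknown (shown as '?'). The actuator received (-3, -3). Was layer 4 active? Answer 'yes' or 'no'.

yes

If layer 4 is active=yes:
  actuator would be (-3, -3)
If layer 4 is active=no:
  actuator would be (-1, -1)
Observed (-3, -3), so layer 4 was active.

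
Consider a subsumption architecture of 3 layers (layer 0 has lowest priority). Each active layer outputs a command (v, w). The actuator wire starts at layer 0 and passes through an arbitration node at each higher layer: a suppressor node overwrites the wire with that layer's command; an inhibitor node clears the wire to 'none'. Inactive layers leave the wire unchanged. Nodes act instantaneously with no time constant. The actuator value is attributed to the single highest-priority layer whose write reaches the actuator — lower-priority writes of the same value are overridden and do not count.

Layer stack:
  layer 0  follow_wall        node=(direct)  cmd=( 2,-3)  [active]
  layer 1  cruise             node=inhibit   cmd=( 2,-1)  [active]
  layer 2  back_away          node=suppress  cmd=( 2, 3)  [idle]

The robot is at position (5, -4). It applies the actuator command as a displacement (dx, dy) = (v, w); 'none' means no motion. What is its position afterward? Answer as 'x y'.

[0] follow_wall on; wire := (2, -3)
[1] cruise on (inhibit); wire := none
[2] back_away off; pass none
output none
position: (5, -4) + none = (5, -4)

5 -4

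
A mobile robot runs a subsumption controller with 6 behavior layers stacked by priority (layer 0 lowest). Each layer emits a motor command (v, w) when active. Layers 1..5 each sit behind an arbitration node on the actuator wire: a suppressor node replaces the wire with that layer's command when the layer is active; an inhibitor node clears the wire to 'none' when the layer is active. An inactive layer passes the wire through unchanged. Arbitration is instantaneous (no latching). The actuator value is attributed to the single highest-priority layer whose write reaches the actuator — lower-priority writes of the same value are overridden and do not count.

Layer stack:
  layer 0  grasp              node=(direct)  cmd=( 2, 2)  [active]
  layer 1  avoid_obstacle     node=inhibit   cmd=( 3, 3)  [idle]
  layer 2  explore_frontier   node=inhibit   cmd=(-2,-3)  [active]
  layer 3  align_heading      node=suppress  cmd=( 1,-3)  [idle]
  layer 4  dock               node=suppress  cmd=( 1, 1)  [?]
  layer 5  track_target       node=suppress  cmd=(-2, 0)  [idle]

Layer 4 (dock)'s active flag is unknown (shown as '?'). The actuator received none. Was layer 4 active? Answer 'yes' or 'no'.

no

If layer 4 is active=yes:
  actuator would be (1, 1)
If layer 4 is active=no:
  actuator would be none
Observed none, so layer 4 was idle.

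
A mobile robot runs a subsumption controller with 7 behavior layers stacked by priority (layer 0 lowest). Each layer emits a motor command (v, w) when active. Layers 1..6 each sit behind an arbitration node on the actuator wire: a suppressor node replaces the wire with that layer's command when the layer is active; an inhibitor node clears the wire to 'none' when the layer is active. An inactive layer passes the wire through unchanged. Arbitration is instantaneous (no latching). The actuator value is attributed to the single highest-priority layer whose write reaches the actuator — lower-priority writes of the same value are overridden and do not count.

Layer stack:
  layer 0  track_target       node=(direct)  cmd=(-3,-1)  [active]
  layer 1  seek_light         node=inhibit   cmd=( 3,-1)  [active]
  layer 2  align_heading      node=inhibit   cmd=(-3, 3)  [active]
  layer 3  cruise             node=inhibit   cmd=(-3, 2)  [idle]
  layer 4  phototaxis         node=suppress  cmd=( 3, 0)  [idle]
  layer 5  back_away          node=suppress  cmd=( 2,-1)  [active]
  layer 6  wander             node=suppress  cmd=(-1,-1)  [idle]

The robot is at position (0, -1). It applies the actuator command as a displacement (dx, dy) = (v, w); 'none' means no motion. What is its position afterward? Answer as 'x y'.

2 -2

[0] track_target on; wire := (-3, -1)
[1] seek_light on (inhibit); wire := none
[2] align_heading on (inhibit); wire := none
[3] cruise off; pass none
[4] phototaxis off; pass none
[5] back_away on (suppress); wire := (2, -1)
[6] wander off; pass (2, -1)
output (2, -1)
position: (0, -1) + (2, -1) = (2, -2)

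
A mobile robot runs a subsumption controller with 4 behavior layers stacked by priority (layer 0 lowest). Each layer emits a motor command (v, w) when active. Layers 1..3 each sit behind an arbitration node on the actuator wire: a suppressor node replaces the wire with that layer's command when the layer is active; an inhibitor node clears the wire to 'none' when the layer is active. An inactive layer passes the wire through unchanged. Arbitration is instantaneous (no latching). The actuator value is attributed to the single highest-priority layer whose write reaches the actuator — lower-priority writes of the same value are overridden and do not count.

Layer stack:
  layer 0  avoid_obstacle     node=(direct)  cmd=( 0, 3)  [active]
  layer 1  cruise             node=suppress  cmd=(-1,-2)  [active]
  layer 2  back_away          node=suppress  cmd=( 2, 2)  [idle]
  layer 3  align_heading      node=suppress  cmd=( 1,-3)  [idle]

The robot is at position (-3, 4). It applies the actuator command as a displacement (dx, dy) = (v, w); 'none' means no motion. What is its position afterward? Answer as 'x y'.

-4 2

L0 avoid_obstacle: active, feeds wire = (0, 3)
L1 cruise: active, suppressor → wire = (-1, -2)
L2 back_away: idle → wire stays (-1, -2)
L3 align_heading: idle → wire stays (-1, -2)
actuator = (-1, -2)
position: (-3, 4) + (-1, -2) = (-4, 2)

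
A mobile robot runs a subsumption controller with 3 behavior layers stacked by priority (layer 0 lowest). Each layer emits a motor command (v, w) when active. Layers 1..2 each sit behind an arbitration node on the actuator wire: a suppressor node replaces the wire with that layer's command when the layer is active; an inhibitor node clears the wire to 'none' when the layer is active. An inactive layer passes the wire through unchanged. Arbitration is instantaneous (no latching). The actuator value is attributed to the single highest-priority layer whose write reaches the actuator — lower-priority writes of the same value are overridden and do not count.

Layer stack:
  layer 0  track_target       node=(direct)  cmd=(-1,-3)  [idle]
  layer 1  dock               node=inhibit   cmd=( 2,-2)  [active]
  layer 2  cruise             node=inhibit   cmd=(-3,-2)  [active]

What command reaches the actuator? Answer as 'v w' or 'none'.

none

[0] track_target off; wire := none
[1] dock on (inhibit); wire := none
[2] cruise on (inhibit); wire := none
output none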